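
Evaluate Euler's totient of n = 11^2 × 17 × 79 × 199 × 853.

23158586880

φ(11^2) = 11^1·(11−1) = 11·10 = 110.
φ(17) = 17 − 1 = 16.
φ(79) = 79 − 1 = 78.
φ(199) = 199 − 1 = 198.
φ(853) = 853 − 1 = 852.
Multiply: 110 · 16 · 78 · 198 · 852 = 23158586880.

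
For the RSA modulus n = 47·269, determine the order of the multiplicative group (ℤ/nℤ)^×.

φ(pq) = (p−1)(q−1) = 46 · 268 = 12328.

12328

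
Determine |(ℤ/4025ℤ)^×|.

Prime factorization: 4025 = 5**2 · 7 · 23.
φ(4025) = 4025 · (1 − 1/5) · (1 − 1/7) · (1 − 1/23)
       = 4025 · 528/805 = 2640.

2640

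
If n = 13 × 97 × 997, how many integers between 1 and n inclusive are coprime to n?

φ(13) = 13 − 1 = 12.
φ(97) = 97 − 1 = 96.
φ(997) = 997 − 1 = 996.
φ(1257217) = 12 × 96 × 996 = 1147392.

1147392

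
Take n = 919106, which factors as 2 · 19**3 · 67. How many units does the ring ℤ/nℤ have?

428868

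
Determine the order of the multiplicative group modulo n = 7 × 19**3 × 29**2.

φ(7) = 7 − 1 = 6.
φ(19^3) = 19^2·(19−1) = 361·18 = 6498.
φ(29^2) = 29^1·(29−1) = 29·28 = 812.
Since φ is multiplicative, φ(40378933) = 6 · 6498 · 812 = 31658256.

31658256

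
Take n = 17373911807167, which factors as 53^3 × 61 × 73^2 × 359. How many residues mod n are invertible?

16490913603840

φ(53^3) = 53^2·(53−1) = 2809·52 = 146068.
φ(61) = 61 − 1 = 60.
φ(73^2) = 73^1·(73−1) = 73·72 = 5256.
φ(359) = 359 − 1 = 358.
Since φ is multiplicative, φ(17373911807167) = 146068 · 60 · 5256 · 358 = 16490913603840.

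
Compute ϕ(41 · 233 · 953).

φ(41) = 41 − 1 = 40.
φ(233) = 233 − 1 = 232.
φ(953) = 953 − 1 = 952.
φ(9104009) = 40 × 232 × 952 = 8834560.

8834560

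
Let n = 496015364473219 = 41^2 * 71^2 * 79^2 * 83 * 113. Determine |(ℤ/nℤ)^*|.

461268508646400

φ(41^2) = 41^2 − 41^1 = 1681 − 41 = 1640.
φ(71^2) = 71^2 − 71^1 = 5041 − 71 = 4970.
φ(79^2) = 79^1·(79−1) = 79·78 = 6162.
φ(83) = 83 − 1 = 82.
φ(113) = 113 − 1 = 112.
φ(496015364473219) = 1640 × 4970 × 6162 × 82 × 112 = 461268508646400.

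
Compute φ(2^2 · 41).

φ(2^2) = 2^1·(2−1) = 2·1 = 2.
φ(41) = 41 − 1 = 40.
Since φ is multiplicative, φ(164) = 2 · 40 = 80.

80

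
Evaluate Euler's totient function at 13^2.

156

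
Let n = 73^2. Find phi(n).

φ(5329) = 5329 · (1 − 1/73)
       = 5329 · 72/73 = 5256.

5256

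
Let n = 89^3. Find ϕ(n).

697048

φ(89^3) = 89^3 − 89^2 = 704969 − 7921 = 697048.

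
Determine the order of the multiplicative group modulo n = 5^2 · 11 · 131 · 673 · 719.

φ(17432029175) = 17432029175 · (1 − 1/5) · (1 − 1/11) · (1 − 1/131) · (1 − 1/673) · (1 − 1/719)
       = 17432029175 · 2508979200/3486405835 = 12544896000.

12544896000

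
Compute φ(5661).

5661 = 3**2 · 17 · 37.
φ(5661) = 5661 · (1 − 1/3) · (1 − 1/17) · (1 − 1/37)
       = 5661 · 1152/1887 = 3456.

3456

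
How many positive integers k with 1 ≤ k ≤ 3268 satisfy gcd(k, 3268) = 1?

1512

Prime factorization: 3268 = 2^2 × 19 × 43.
φ(2^2) = 2^2 − 2^1 = 4 − 2 = 2.
φ(19) = 19 − 1 = 18.
φ(43) = 43 − 1 = 42.
Since φ is multiplicative, φ(3268) = 2 · 18 · 42 = 1512.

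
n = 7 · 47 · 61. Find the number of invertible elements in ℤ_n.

16560

φ(20069) = 20069 · (1 − 1/7) · (1 − 1/47) · (1 − 1/61)
       = 20069 · 16560/20069 = 16560.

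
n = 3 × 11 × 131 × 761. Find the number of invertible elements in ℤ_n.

1976000

φ(3) = 3 − 1 = 2.
φ(11) = 11 − 1 = 10.
φ(131) = 131 − 1 = 130.
φ(761) = 761 − 1 = 760.
Since φ is multiplicative, φ(3289803) = 2 · 10 · 130 · 760 = 1976000.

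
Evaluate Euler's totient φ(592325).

423360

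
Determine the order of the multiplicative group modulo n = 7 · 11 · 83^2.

408360

φ(530453) = 530453 · (1 − 1/7) · (1 − 1/11) · (1 − 1/83)
       = 530453 · 4920/6391 = 408360.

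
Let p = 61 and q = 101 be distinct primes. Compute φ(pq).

6000

For distinct primes, φ(pq) = (p−1)(q−1) = 60 × 100 = 6000.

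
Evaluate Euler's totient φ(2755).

2016

First factor: 2755 = 5 · 19 · 29.
φ(5) = 5 − 1 = 4.
φ(19) = 19 − 1 = 18.
φ(29) = 29 − 1 = 28.
Multiply: 4 · 18 · 28 = 2016.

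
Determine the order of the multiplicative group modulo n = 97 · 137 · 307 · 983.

3923223552

φ(4010367709) = 4010367709 · (1 − 1/97) · (1 − 1/137) · (1 − 1/307) · (1 − 1/983)
       = 4010367709 · 3923223552/4010367709 = 3923223552.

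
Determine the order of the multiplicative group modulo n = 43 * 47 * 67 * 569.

72426816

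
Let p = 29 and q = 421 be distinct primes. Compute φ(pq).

11760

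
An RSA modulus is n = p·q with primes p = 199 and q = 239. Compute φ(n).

47124

φ(n) = (p − 1)(q − 1) = (199−1)(239−1) = 198·238 = 47124.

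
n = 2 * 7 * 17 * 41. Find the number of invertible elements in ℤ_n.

3840

φ(9758) = 9758 · (1 − 1/2) · (1 − 1/7) · (1 − 1/17) · (1 − 1/41)
       = 9758 · 3840/9758 = 3840.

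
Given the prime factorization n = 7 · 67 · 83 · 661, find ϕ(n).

21431520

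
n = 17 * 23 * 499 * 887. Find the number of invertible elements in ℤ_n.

φ(173061683) = 173061683 · (1 − 1/17) · (1 − 1/23) · (1 − 1/499) · (1 − 1/887)
       = 173061683 · 155312256/173061683 = 155312256.

155312256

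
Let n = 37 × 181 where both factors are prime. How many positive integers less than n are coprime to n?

6480

φ(37) = 37 − 1 = 36.
φ(181) = 181 − 1 = 180.
φ(6697) = 36 × 180 = 6480.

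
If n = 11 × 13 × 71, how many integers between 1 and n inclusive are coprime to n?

φ(10153) = 10153 · (1 − 1/11) · (1 − 1/13) · (1 − 1/71)
       = 10153 · 8400/10153 = 8400.

8400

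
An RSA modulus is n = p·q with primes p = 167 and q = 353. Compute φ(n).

58432

φ(58951) = 58951 · (1 − 1/167) · (1 − 1/353)
       = 58951 · 58432/58951 = 58432.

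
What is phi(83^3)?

φ(83^3) = 83^2·(83−1) = 6889·82 = 564898.

564898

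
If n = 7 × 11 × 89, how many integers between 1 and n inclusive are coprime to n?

φ(7) = 7 − 1 = 6.
φ(11) = 11 − 1 = 10.
φ(89) = 89 − 1 = 88.
Multiply: 6 · 10 · 88 = 5280.

5280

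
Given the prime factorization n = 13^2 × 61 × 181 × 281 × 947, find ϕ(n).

φ(496536768403) = 496536768403 · (1 − 1/13) · (1 − 1/61) · (1 − 1/181) · (1 − 1/281) · (1 − 1/947)
       = 496536768403 · 34328448000/38195136031 = 446269824000.

446269824000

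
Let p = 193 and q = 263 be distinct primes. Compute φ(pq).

φ(pq) = (p−1)(q−1) = 192 · 262 = 50304.

50304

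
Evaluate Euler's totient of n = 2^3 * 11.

φ(2^3) = 2^2·(2−1) = 4·1 = 4.
φ(11) = 11 − 1 = 10.
Since φ is multiplicative, φ(88) = 4 · 10 = 40.

40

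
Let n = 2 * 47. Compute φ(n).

φ(2) = 2 − 1 = 1.
φ(47) = 47 − 1 = 46.
Since φ is multiplicative, φ(94) = 1 · 46 = 46.

46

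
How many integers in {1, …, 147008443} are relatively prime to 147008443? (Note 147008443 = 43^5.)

143589642

φ(43^5) = 43^4·(43−1) = 3418801·42 = 143589642.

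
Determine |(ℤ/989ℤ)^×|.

924

989 = 23 × 43.
φ(989) = 989 · (1 − 1/23) · (1 − 1/43)
       = 989 · 924/989 = 924.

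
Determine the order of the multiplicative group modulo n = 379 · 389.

146664

φ(147431) = 147431 · (1 − 1/379) · (1 − 1/389)
       = 147431 · 146664/147431 = 146664.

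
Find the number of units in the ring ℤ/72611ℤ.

52800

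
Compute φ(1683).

960

Factor 1683: 1683 = 3^2 · 11 · 17.
φ(1683) = 1683 · (1 − 1/3) · (1 − 1/11) · (1 − 1/17)
       = 1683 · 320/561 = 960.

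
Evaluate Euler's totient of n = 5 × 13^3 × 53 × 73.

φ(42500965) = 42500965 · (1 − 1/5) · (1 − 1/13) · (1 − 1/53) · (1 − 1/73)
       = 42500965 · 179712/251485 = 30371328.

30371328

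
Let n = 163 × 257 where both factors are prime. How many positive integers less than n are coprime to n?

41472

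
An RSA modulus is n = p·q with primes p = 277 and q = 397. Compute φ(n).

109296

φ(277) = 277 − 1 = 276.
φ(397) = 397 − 1 = 396.
Multiply: 276 · 396 = 109296.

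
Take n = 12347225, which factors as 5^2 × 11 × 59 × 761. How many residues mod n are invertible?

8816000

φ(5^2) = 5^1·(5−1) = 5·4 = 20.
φ(11) = 11 − 1 = 10.
φ(59) = 59 − 1 = 58.
φ(761) = 761 − 1 = 760.
Since φ is multiplicative, φ(12347225) = 20 · 10 · 58 · 760 = 8816000.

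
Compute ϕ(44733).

25920

Prime factorization: 44733 = 3 × 13 × 31 × 37.
φ(3) = 3 − 1 = 2.
φ(13) = 13 − 1 = 12.
φ(31) = 31 − 1 = 30.
φ(37) = 37 − 1 = 36.
φ(44733) = 2 × 12 × 30 × 36 = 25920.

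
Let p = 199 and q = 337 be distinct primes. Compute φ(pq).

φ(199) = 199 − 1 = 198.
φ(337) = 337 − 1 = 336.
φ(67063) = 198 × 336 = 66528.

66528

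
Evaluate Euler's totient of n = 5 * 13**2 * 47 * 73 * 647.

φ(5) = 5 − 1 = 4.
φ(13^2) = 13^2 − 13^1 = 169 − 13 = 156.
φ(47) = 47 − 1 = 46.
φ(73) = 73 − 1 = 72.
φ(647) = 647 − 1 = 646.
Since φ is multiplicative, φ(1875779165) = 4 · 156 · 46 · 72 · 646 = 1335080448.

1335080448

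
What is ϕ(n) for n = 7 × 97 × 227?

130176

φ(7) = 7 − 1 = 6.
φ(97) = 97 − 1 = 96.
φ(227) = 227 − 1 = 226.
Multiply: 6 · 96 · 226 = 130176.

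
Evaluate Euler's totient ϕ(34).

16

Prime factorization: 34 = 2 × 17.
φ(2) = 2 − 1 = 1.
φ(17) = 17 − 1 = 16.
Since φ is multiplicative, φ(34) = 1 · 16 = 16.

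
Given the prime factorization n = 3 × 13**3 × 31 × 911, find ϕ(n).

φ(186136431) = 186136431 · (1 − 1/3) · (1 − 1/13) · (1 − 1/31) · (1 − 1/911)
       = 186136431 · 655200/1101399 = 110728800.

110728800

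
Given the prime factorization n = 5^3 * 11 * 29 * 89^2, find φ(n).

219296000

φ(5^3) = 5^2·(5−1) = 25·4 = 100.
φ(11) = 11 − 1 = 10.
φ(29) = 29 − 1 = 28.
φ(89^2) = 89^2 − 89^1 = 7921 − 89 = 7832.
Multiply: 100 · 10 · 28 · 7832 = 219296000.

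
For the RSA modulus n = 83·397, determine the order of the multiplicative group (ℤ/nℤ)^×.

32472

For distinct primes, φ(pq) = (p−1)(q−1) = 82 × 396 = 32472.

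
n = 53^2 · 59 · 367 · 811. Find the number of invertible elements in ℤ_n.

47388538080

φ(49327677647) = 49327677647 · (1 − 1/53) · (1 − 1/59) · (1 − 1/367) · (1 − 1/811)
       = 49327677647 · 894123360/930710899 = 47388538080.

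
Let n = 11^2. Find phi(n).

φ(11^2) = 11^1·(11−1) = 11·10 = 110.

110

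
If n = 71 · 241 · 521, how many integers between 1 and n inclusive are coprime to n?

8736000

φ(8914831) = 8914831 · (1 − 1/71) · (1 − 1/241) · (1 − 1/521)
       = 8914831 · 8736000/8914831 = 8736000.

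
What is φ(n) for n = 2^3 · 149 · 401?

236800

φ(2^3) = 2^2·(2−1) = 4·1 = 4.
φ(149) = 149 − 1 = 148.
φ(401) = 401 − 1 = 400.
Since φ is multiplicative, φ(477992) = 4 · 148 · 400 = 236800.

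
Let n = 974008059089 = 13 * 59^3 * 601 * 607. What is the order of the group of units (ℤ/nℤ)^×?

φ(13) = 13 − 1 = 12.
φ(59^3) = 59^3 − 59^2 = 205379 − 3481 = 201898.
φ(601) = 601 − 1 = 600.
φ(607) = 607 − 1 = 606.
Multiply: 12 · 201898 · 600 · 606 = 880921353600.

880921353600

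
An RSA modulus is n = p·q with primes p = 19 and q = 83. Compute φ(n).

φ(pq) = (p−1)(q−1) = 18 · 82 = 1476.

1476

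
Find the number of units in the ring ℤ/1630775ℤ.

1209600

Factor 1630775: 1630775 = 5^2 * 37 * 41 * 43.
φ(1630775) = 1630775 · (1 − 1/5) · (1 − 1/37) · (1 − 1/41) · (1 − 1/43)
       = 1630775 · 241920/326155 = 1209600.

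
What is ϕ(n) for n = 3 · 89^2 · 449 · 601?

φ(3) = 3 − 1 = 2.
φ(89^2) = 89^1·(89−1) = 89·88 = 7832.
φ(449) = 449 − 1 = 448.
φ(601) = 601 − 1 = 600.
φ(6412421787) = 2 × 7832 × 448 × 600 = 4210483200.

4210483200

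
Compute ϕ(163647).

90720

Prime factorization: 163647 = 3^3 × 11 × 19 × 29.
φ(3^3) = 3^2·(3−1) = 9·2 = 18.
φ(11) = 11 − 1 = 10.
φ(19) = 19 − 1 = 18.
φ(29) = 29 − 1 = 28.
Multiply: 18 · 10 · 18 · 28 = 90720.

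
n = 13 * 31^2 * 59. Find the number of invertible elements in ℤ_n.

φ(737087) = 737087 · (1 − 1/13) · (1 − 1/31) · (1 − 1/59)
       = 737087 · 20880/23777 = 647280.

647280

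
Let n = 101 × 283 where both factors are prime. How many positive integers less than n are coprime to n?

φ(pq) = (p−1)(q−1) = 100 · 282 = 28200.

28200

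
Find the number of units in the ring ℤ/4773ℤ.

First factor: 4773 = 3 * 37 * 43.
φ(4773) = 4773 · (1 − 1/3) · (1 − 1/37) · (1 − 1/43)
       = 4773 · 3024/4773 = 3024.

3024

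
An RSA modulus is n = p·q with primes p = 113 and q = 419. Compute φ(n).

φ(n) = (p − 1)(q − 1) = (113−1)(419−1) = 112·418 = 46816.

46816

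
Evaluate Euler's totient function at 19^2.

342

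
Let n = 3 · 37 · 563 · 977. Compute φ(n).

39492864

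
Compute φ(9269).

Factor 9269: 9269 = 13 · 23 · 31.
φ(9269) = 9269 · (1 − 1/13) · (1 − 1/23) · (1 − 1/31)
       = 9269 · 7920/9269 = 7920.

7920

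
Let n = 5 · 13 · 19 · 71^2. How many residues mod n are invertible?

4294080

φ(5) = 5 − 1 = 4.
φ(13) = 13 − 1 = 12.
φ(19) = 19 − 1 = 18.
φ(71^2) = 71^2 − 71^1 = 5041 − 71 = 4970.
Since φ is multiplicative, φ(6225635) = 4 · 12 · 18 · 4970 = 4294080.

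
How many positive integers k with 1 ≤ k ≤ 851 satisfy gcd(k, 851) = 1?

792

First factor: 851 = 23 * 37.
φ(23) = 23 − 1 = 22.
φ(37) = 37 − 1 = 36.
φ(851) = 22 × 36 = 792.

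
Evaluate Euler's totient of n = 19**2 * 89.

φ(32129) = 32129 · (1 − 1/19) · (1 − 1/89)
       = 32129 · 1584/1691 = 30096.

30096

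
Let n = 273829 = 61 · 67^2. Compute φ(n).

φ(273829) = 273829 · (1 − 1/61) · (1 − 1/67)
       = 273829 · 3960/4087 = 265320.

265320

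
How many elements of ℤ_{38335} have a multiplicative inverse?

25600

First factor: 38335 = 5 · 11 · 17 · 41.
φ(38335) = 38335 · (1 − 1/5) · (1 − 1/11) · (1 − 1/17) · (1 − 1/41)
       = 38335 · 25600/38335 = 25600.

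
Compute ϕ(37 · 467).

16776

φ(37) = 37 − 1 = 36.
φ(467) = 467 − 1 = 466.
φ(17279) = 36 × 466 = 16776.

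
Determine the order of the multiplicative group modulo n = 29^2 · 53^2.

2237872

φ(2362369) = 2362369 · (1 − 1/29) · (1 − 1/53)
       = 2362369 · 1456/1537 = 2237872.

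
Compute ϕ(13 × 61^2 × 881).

38649600

φ(42616613) = 42616613 · (1 − 1/13) · (1 − 1/61) · (1 − 1/881)
       = 42616613 · 633600/698633 = 38649600.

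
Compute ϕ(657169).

Prime factorization: 657169 = 17 × 29 × 31 × 43.
φ(17) = 17 − 1 = 16.
φ(29) = 29 − 1 = 28.
φ(31) = 31 − 1 = 30.
φ(43) = 43 − 1 = 42.
Since φ is multiplicative, φ(657169) = 16 · 28 · 30 · 42 = 564480.

564480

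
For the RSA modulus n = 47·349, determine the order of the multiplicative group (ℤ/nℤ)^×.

16008

For distinct primes, φ(pq) = (p−1)(q−1) = 46 × 348 = 16008.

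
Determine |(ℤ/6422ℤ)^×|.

2808

First factor: 6422 = 2 · 13**2 · 19.
φ(6422) = 6422 · (1 − 1/2) · (1 − 1/13) · (1 − 1/19)
       = 6422 · 216/494 = 2808.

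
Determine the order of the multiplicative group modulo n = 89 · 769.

67584

φ(68441) = 68441 · (1 − 1/89) · (1 − 1/769)
       = 68441 · 67584/68441 = 67584.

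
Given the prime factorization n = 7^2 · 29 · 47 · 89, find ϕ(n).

4760448

φ(7^2) = 7^1·(7−1) = 7·6 = 42.
φ(29) = 29 − 1 = 28.
φ(47) = 47 − 1 = 46.
φ(89) = 89 − 1 = 88.
φ(5944043) = 42 × 28 × 46 × 88 = 4760448.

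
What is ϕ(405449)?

405449 = 11 · 29 · 31 · 41.
φ(405449) = 405449 · (1 − 1/11) · (1 − 1/29) · (1 − 1/31) · (1 − 1/41)
       = 405449 · 336000/405449 = 336000.

336000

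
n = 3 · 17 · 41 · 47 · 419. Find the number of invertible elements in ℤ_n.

24611840

φ(3) = 3 − 1 = 2.
φ(17) = 17 − 1 = 16.
φ(41) = 41 − 1 = 40.
φ(47) = 47 − 1 = 46.
φ(419) = 419 − 1 = 418.
Since φ is multiplicative, φ(41178063) = 2 · 16 · 40 · 46 · 418 = 24611840.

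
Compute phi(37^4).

φ(1874161) = 1874161 · (1 − 1/37)
       = 1874161 · 36/37 = 1823508.

1823508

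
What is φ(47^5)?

224465326

φ(229345007) = 229345007 · (1 − 1/47)
       = 229345007 · 46/47 = 224465326.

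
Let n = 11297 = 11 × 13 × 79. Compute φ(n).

φ(11297) = 11297 · (1 − 1/11) · (1 − 1/13) · (1 − 1/79)
       = 11297 · 9360/11297 = 9360.

9360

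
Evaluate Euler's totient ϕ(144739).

144739 = 7 · 23 · 29 · 31.
φ(7) = 7 − 1 = 6.
φ(23) = 23 − 1 = 22.
φ(29) = 29 − 1 = 28.
φ(31) = 31 − 1 = 30.
Multiply: 6 · 22 · 28 · 30 = 110880.

110880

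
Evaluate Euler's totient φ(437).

Factor 437: 437 = 19 × 23.
φ(437) = 437 · (1 − 1/19) · (1 − 1/23)
       = 437 · 396/437 = 396.

396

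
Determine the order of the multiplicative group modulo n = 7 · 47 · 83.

22632

φ(7) = 7 − 1 = 6.
φ(47) = 47 − 1 = 46.
φ(83) = 83 − 1 = 82.
Since φ is multiplicative, φ(27307) = 6 · 46 · 82 = 22632.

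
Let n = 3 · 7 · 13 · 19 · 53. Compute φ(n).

134784

φ(274911) = 274911 · (1 − 1/3) · (1 − 1/7) · (1 − 1/13) · (1 − 1/19) · (1 − 1/53)
       = 274911 · 134784/274911 = 134784.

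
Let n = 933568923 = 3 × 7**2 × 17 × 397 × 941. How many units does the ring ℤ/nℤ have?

500290560

φ(933568923) = 933568923 · (1 − 1/3) · (1 − 1/7) · (1 − 1/17) · (1 − 1/397) · (1 − 1/941)
       = 933568923 · 71470080/133366989 = 500290560.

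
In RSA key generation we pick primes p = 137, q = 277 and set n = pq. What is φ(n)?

37536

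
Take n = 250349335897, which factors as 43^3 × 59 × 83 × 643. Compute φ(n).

φ(250349335897) = 250349335897 · (1 − 1/43) · (1 − 1/59) · (1 − 1/83) · (1 − 1/643)
       = 250349335897 · 128240784/135397153 = 237117209616.

237117209616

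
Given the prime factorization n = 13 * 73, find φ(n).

φ(949) = 949 · (1 − 1/13) · (1 − 1/73)
       = 949 · 864/949 = 864.

864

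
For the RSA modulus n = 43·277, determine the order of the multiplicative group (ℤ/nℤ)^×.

11592

φ(11911) = 11911 · (1 − 1/43) · (1 − 1/277)
       = 11911 · 11592/11911 = 11592.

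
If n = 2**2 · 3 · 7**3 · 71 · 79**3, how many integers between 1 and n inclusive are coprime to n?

φ(144083745204) = 144083745204 · (1 − 1/2) · (1 − 1/3) · (1 − 1/7) · (1 − 1/71) · (1 − 1/79)
       = 144083745204 · 65520/235578 = 40073211360.

40073211360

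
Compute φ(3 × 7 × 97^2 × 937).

φ(185140893) = 185140893 · (1 − 1/3) · (1 − 1/7) · (1 − 1/97) · (1 − 1/937)
       = 185140893 · 1078272/1908669 = 104592384.

104592384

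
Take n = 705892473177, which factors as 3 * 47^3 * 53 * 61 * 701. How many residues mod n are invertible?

443849952000

φ(705892473177) = 705892473177 · (1 − 1/3) · (1 − 1/47) · (1 − 1/53) · (1 − 1/61) · (1 − 1/701)
       = 705892473177 · 200928000/319552953 = 443849952000.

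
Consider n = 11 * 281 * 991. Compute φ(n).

φ(3063181) = 3063181 · (1 − 1/11) · (1 − 1/281) · (1 − 1/991)
       = 3063181 · 2772000/3063181 = 2772000.

2772000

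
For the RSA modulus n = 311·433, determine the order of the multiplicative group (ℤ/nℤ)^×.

133920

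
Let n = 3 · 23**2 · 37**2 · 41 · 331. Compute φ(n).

φ(3) = 3 − 1 = 2.
φ(23^2) = 23^2 − 23^1 = 529 − 23 = 506.
φ(37^2) = 37^1·(37−1) = 37·36 = 1332.
φ(41) = 41 − 1 = 40.
φ(331) = 331 − 1 = 330.
Since φ is multiplicative, φ(29484395313) = 2 · 506 · 1332 · 40 · 330 = 17793388800.

17793388800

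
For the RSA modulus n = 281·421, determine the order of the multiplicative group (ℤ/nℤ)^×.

For distinct primes, φ(pq) = (p−1)(q−1) = 280 × 420 = 117600.

117600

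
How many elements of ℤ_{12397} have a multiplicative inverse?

9240

First factor: 12397 = 7**2 · 11 · 23.
φ(7^2) = 7^1·(7−1) = 7·6 = 42.
φ(11) = 11 − 1 = 10.
φ(23) = 23 − 1 = 22.
Since φ is multiplicative, φ(12397) = 42 · 10 · 22 = 9240.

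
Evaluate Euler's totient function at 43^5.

φ(43^5) = 43^4·(43−1) = 3418801·42 = 143589642.

143589642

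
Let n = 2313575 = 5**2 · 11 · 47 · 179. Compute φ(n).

1637600

φ(2313575) = 2313575 · (1 − 1/5) · (1 − 1/11) · (1 − 1/47) · (1 − 1/179)
       = 2313575 · 327520/462715 = 1637600.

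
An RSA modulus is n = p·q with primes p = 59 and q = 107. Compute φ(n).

φ(n) = (p − 1)(q − 1) = (59−1)(107−1) = 58·106 = 6148.

6148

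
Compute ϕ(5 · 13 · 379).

18144

φ(24635) = 24635 · (1 − 1/5) · (1 − 1/13) · (1 − 1/379)
       = 24635 · 18144/24635 = 18144.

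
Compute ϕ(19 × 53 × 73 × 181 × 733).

φ(9752924903) = 9752924903 · (1 − 1/19) · (1 − 1/53) · (1 − 1/73) · (1 − 1/181) · (1 − 1/733)
       = 9752924903 · 8879569920/9752924903 = 8879569920.

8879569920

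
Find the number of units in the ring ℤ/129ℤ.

84

First factor: 129 = 3 · 43.
φ(3) = 3 − 1 = 2.
φ(43) = 43 − 1 = 42.
Since φ is multiplicative, φ(129) = 2 · 42 = 84.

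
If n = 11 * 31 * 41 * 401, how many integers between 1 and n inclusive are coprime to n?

φ(5606381) = 5606381 · (1 − 1/11) · (1 − 1/31) · (1 − 1/41) · (1 − 1/401)
       = 5606381 · 4800000/5606381 = 4800000.

4800000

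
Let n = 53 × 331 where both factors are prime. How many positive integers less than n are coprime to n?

17160

For distinct primes, φ(pq) = (p−1)(q−1) = 52 × 330 = 17160.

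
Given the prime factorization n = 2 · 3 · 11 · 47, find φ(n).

920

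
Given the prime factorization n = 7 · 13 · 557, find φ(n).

φ(7) = 7 − 1 = 6.
φ(13) = 13 − 1 = 12.
φ(557) = 557 − 1 = 556.
Since φ is multiplicative, φ(50687) = 6 · 12 · 556 = 40032.

40032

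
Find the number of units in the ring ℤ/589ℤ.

589 = 19 * 31.
φ(589) = 589 · (1 − 1/19) · (1 − 1/31)
       = 589 · 540/589 = 540.

540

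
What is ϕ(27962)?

12000

27962 = 2 · 11 · 31 · 41.
φ(27962) = 27962 · (1 − 1/2) · (1 − 1/11) · (1 − 1/31) · (1 − 1/41)
       = 27962 · 12000/27962 = 12000.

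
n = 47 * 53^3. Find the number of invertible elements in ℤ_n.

φ(6997219) = 6997219 · (1 − 1/47) · (1 − 1/53)
       = 6997219 · 2392/2491 = 6719128.

6719128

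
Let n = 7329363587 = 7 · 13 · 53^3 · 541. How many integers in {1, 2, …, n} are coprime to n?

5679123840

φ(7329363587) = 7329363587 · (1 − 1/7) · (1 − 1/13) · (1 − 1/53) · (1 − 1/541)
       = 7329363587 · 2021760/2609243 = 5679123840.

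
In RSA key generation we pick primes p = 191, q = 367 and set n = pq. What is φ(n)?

For distinct primes, φ(pq) = (p−1)(q−1) = 190 × 366 = 69540.

69540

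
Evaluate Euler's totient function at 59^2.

3422

φ(59^2) = 59^2 − 59^1 = 3481 − 59 = 3422.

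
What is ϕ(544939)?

465696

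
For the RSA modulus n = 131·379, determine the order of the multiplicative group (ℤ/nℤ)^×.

49140

φ(49649) = 49649 · (1 − 1/131) · (1 − 1/379)
       = 49649 · 49140/49649 = 49140.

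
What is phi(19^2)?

342

φ(361) = 361 · (1 − 1/19)
       = 361 · 18/19 = 342.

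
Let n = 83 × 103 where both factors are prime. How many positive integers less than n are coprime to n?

8364

For distinct primes, φ(pq) = (p−1)(q−1) = 82 × 102 = 8364.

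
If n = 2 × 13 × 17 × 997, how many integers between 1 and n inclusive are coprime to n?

191232

φ(440674) = 440674 · (1 − 1/2) · (1 − 1/13) · (1 − 1/17) · (1 − 1/997)
       = 440674 · 191232/440674 = 191232.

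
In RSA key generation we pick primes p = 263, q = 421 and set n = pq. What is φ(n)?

110040

φ(pq) = (p−1)(q−1) = 262 · 420 = 110040.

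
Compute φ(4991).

3960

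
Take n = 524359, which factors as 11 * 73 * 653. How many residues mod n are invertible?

469440

φ(524359) = 524359 · (1 − 1/11) · (1 − 1/73) · (1 − 1/653)
       = 524359 · 469440/524359 = 469440.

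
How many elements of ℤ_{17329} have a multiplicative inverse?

Prime factorization: 17329 = 13 · 31 · 43.
φ(13) = 13 − 1 = 12.
φ(31) = 31 − 1 = 30.
φ(43) = 43 − 1 = 42.
φ(17329) = 12 × 30 × 42 = 15120.

15120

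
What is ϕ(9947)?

Factor 9947: 9947 = 7^3 · 29.
φ(7^3) = 7^3 − 7^2 = 343 − 49 = 294.
φ(29) = 29 − 1 = 28.
φ(9947) = 294 × 28 = 8232.

8232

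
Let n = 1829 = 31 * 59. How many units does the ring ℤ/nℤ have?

1740

φ(31) = 31 − 1 = 30.
φ(59) = 59 − 1 = 58.
Since φ is multiplicative, φ(1829) = 30 · 58 = 1740.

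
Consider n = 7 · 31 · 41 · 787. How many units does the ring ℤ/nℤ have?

5659200

φ(7001939) = 7001939 · (1 − 1/7) · (1 − 1/31) · (1 − 1/41) · (1 − 1/787)
       = 7001939 · 5659200/7001939 = 5659200.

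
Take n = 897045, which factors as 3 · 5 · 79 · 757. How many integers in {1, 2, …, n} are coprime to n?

471744

φ(3) = 3 − 1 = 2.
φ(5) = 5 − 1 = 4.
φ(79) = 79 − 1 = 78.
φ(757) = 757 − 1 = 756.
Since φ is multiplicative, φ(897045) = 2 · 4 · 78 · 756 = 471744.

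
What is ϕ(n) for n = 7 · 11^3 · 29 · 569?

φ(7) = 7 − 1 = 6.
φ(11^3) = 11^2·(11−1) = 121·10 = 1210.
φ(29) = 29 − 1 = 28.
φ(569) = 569 − 1 = 568.
Multiply: 6 · 1210 · 28 · 568 = 115463040.

115463040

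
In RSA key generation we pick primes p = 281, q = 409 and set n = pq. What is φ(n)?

φ(281) = 281 − 1 = 280.
φ(409) = 409 − 1 = 408.
Multiply: 280 · 408 = 114240.

114240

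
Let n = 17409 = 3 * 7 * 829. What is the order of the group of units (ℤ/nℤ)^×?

9936

φ(17409) = 17409 · (1 − 1/3) · (1 − 1/7) · (1 − 1/829)
       = 17409 · 9936/17409 = 9936.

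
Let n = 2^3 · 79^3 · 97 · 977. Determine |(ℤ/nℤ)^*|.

182444101632

φ(2^3) = 2^3 − 2^2 = 8 − 4 = 4.
φ(79^3) = 79^3 − 79^2 = 493039 − 6241 = 486798.
φ(97) = 97 − 1 = 96.
φ(977) = 977 − 1 = 976.
φ(373798503928) = 4 × 486798 × 96 × 976 = 182444101632.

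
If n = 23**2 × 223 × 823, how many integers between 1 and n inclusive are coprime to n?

φ(23^2) = 23^2 − 23^1 = 529 − 23 = 506.
φ(223) = 223 − 1 = 222.
φ(823) = 823 − 1 = 822.
φ(97086841) = 506 × 222 × 822 = 92336904.

92336904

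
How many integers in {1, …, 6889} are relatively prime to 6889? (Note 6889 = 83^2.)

φ(83^2) = 83^1·(83−1) = 83·82 = 6806.

6806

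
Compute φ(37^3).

49284

φ(37^3) = 37^3 − 37^2 = 50653 − 1369 = 49284.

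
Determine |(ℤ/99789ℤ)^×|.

60480

99789 = 3 × 29 × 31 × 37.
φ(3) = 3 − 1 = 2.
φ(29) = 29 − 1 = 28.
φ(31) = 31 − 1 = 30.
φ(37) = 37 − 1 = 36.
Multiply: 2 · 28 · 30 · 36 = 60480.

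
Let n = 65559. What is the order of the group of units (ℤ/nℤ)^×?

65559 = 3 · 13 · 41^2.
φ(3) = 3 − 1 = 2.
φ(13) = 13 − 1 = 12.
φ(41^2) = 41^2 − 41^1 = 1681 − 41 = 1640.
Since φ is multiplicative, φ(65559) = 2 · 12 · 1640 = 39360.

39360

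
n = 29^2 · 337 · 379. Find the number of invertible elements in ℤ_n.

φ(29^2) = 29^2 − 29^1 = 841 − 29 = 812.
φ(337) = 337 − 1 = 336.
φ(379) = 379 − 1 = 378.
φ(107415043) = 812 × 336 × 378 = 103130496.

103130496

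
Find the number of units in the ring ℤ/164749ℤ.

133056

Prime factorization: 164749 = 13 * 19 * 23 * 29.
φ(164749) = 164749 · (1 − 1/13) · (1 − 1/19) · (1 − 1/23) · (1 − 1/29)
       = 164749 · 133056/164749 = 133056.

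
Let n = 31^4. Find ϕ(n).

φ(31^4) = 31^3·(31−1) = 29791·30 = 893730.

893730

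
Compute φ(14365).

9984

Factor 14365: 14365 = 5 · 13^2 · 17.
φ(5) = 5 − 1 = 4.
φ(13^2) = 13^1·(13−1) = 13·12 = 156.
φ(17) = 17 − 1 = 16.
φ(14365) = 4 × 156 × 16 = 9984.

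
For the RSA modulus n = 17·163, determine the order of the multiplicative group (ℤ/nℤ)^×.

φ(17) = 17 − 1 = 16.
φ(163) = 163 − 1 = 162.
Multiply: 16 · 162 = 2592.

2592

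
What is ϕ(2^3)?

φ(2^3) = 2^3 − 2^2 = 8 − 4 = 4.

4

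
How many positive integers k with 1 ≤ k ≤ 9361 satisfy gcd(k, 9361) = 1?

Factor 9361: 9361 = 11 · 23 · 37.
φ(11) = 11 − 1 = 10.
φ(23) = 23 − 1 = 22.
φ(37) = 37 − 1 = 36.
Multiply: 10 · 22 · 36 = 7920.

7920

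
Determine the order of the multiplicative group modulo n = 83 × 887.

φ(83) = 83 − 1 = 82.
φ(887) = 887 − 1 = 886.
Since φ is multiplicative, φ(73621) = 82 · 886 = 72652.

72652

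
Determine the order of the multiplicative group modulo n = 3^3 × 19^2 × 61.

369360

φ(594567) = 594567 · (1 − 1/3) · (1 − 1/19) · (1 − 1/61)
       = 594567 · 2160/3477 = 369360.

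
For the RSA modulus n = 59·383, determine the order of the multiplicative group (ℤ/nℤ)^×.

22156

For distinct primes, φ(pq) = (p−1)(q−1) = 58 × 382 = 22156.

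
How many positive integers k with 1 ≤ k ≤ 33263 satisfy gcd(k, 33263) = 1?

30240

33263 = 29 * 31 * 37.
φ(29) = 29 − 1 = 28.
φ(31) = 31 − 1 = 30.
φ(37) = 37 − 1 = 36.
Multiply: 28 · 30 · 36 = 30240.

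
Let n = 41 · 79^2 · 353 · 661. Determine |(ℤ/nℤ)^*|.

57262233600

φ(41) = 41 − 1 = 40.
φ(79^2) = 79^1·(79−1) = 79·78 = 6162.
φ(353) = 353 − 1 = 352.
φ(661) = 661 − 1 = 660.
Since φ is multiplicative, φ(59705481373) = 40 · 6162 · 352 · 660 = 57262233600.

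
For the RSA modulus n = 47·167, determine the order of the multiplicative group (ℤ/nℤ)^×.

7636

φ(7849) = 7849 · (1 − 1/47) · (1 − 1/167)
       = 7849 · 7636/7849 = 7636.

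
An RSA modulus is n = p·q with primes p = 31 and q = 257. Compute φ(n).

7680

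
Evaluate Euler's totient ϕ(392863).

Prime factorization: 392863 = 19 · 23 · 29 · 31.
φ(19) = 19 − 1 = 18.
φ(23) = 23 − 1 = 22.
φ(29) = 29 − 1 = 28.
φ(31) = 31 − 1 = 30.
Since φ is multiplicative, φ(392863) = 18 · 22 · 28 · 30 = 332640.

332640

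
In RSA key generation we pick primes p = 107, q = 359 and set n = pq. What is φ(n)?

37948

φ(n) = (p − 1)(q − 1) = (107−1)(359−1) = 106·358 = 37948.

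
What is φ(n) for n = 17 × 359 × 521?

2978560

φ(17) = 17 − 1 = 16.
φ(359) = 359 − 1 = 358.
φ(521) = 521 − 1 = 520.
Since φ is multiplicative, φ(3179663) = 16 · 358 · 520 = 2978560.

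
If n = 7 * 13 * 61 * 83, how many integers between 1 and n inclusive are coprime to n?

354240

φ(460733) = 460733 · (1 − 1/7) · (1 − 1/13) · (1 − 1/61) · (1 − 1/83)
       = 460733 · 354240/460733 = 354240.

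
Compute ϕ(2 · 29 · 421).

11760

φ(24418) = 24418 · (1 − 1/2) · (1 − 1/29) · (1 − 1/421)
       = 24418 · 11760/24418 = 11760.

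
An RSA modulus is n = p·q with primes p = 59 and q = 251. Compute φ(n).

φ(pq) = (p−1)(q−1) = 58 · 250 = 14500.

14500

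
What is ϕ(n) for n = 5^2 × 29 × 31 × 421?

φ(9461975) = 9461975 · (1 − 1/5) · (1 − 1/29) · (1 − 1/31) · (1 − 1/421)
       = 9461975 · 1411200/1892395 = 7056000.

7056000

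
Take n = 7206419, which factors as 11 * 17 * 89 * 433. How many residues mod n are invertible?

φ(11) = 11 − 1 = 10.
φ(17) = 17 − 1 = 16.
φ(89) = 89 − 1 = 88.
φ(433) = 433 − 1 = 432.
φ(7206419) = 10 × 16 × 88 × 432 = 6082560.

6082560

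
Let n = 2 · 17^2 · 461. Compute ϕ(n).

125120

φ(266458) = 266458 · (1 − 1/2) · (1 − 1/17) · (1 − 1/461)
       = 266458 · 7360/15674 = 125120.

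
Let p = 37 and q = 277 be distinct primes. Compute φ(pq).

9936

φ(37) = 37 − 1 = 36.
φ(277) = 277 − 1 = 276.
φ(10249) = 36 × 276 = 9936.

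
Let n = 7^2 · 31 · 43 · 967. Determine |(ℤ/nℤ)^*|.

51120720

φ(7^2) = 7^2 − 7^1 = 49 − 7 = 42.
φ(31) = 31 − 1 = 30.
φ(43) = 43 − 1 = 42.
φ(967) = 967 − 1 = 966.
φ(63161539) = 42 × 30 × 42 × 966 = 51120720.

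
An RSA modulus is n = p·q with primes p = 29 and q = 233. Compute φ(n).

6496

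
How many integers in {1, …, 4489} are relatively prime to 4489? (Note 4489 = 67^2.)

4422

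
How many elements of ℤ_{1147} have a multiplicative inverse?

Prime factorization: 1147 = 31 · 37.
φ(31) = 31 − 1 = 30.
φ(37) = 37 − 1 = 36.
Since φ is multiplicative, φ(1147) = 30 · 36 = 1080.

1080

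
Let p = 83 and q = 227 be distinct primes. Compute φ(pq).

18532

φ(18841) = 18841 · (1 − 1/83) · (1 − 1/227)
       = 18841 · 18532/18841 = 18532.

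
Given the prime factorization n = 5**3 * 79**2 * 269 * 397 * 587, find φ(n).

φ(5^3) = 5^2·(5−1) = 25·4 = 100.
φ(79^2) = 79^1·(79−1) = 79·78 = 6162.
φ(269) = 269 − 1 = 268.
φ(397) = 397 − 1 = 396.
φ(587) = 587 − 1 = 586.
φ(48904078916375) = 100 × 6162 × 268 × 396 × 586 = 38322099129600.

38322099129600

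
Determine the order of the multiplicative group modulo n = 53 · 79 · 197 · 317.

φ(53) = 53 − 1 = 52.
φ(79) = 79 − 1 = 78.
φ(197) = 197 − 1 = 196.
φ(317) = 317 − 1 = 316.
Since φ is multiplicative, φ(261473963) = 52 · 78 · 196 · 316 = 251212416.

251212416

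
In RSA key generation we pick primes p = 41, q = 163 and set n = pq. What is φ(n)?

6480

For distinct primes, φ(pq) = (p−1)(q−1) = 40 × 162 = 6480.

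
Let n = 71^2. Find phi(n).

φ(5041) = 5041 · (1 − 1/71)
       = 5041 · 70/71 = 4970.

4970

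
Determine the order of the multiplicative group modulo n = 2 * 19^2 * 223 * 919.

φ(2) = 2 − 1 = 1.
φ(19^2) = 19^1·(19−1) = 19·18 = 342.
φ(223) = 223 − 1 = 222.
φ(919) = 919 − 1 = 918.
Since φ is multiplicative, φ(147964514) = 1 · 342 · 222 · 918 = 69698232.

69698232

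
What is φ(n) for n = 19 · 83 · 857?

φ(19) = 19 − 1 = 18.
φ(83) = 83 − 1 = 82.
φ(857) = 857 − 1 = 856.
φ(1351489) = 18 × 82 × 856 = 1263456.

1263456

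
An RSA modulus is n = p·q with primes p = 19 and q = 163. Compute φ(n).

2916

For distinct primes, φ(pq) = (p−1)(q−1) = 18 × 162 = 2916.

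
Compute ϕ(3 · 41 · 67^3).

23701920

φ(36993849) = 36993849 · (1 − 1/3) · (1 − 1/41) · (1 − 1/67)
       = 36993849 · 5280/8241 = 23701920.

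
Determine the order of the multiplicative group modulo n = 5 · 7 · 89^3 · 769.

12847988736

φ(5) = 5 − 1 = 4.
φ(7) = 7 − 1 = 6.
φ(89^3) = 89^3 − 89^2 = 704969 − 7921 = 697048.
φ(769) = 769 − 1 = 768.
φ(18974240635) = 4 × 6 × 697048 × 768 = 12847988736.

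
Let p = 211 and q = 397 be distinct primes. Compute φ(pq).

φ(83767) = 83767 · (1 − 1/211) · (1 − 1/397)
       = 83767 · 83160/83767 = 83160.

83160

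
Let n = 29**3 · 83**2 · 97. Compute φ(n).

15385698048

φ(29^3) = 29^3 − 29^2 = 24389 − 841 = 23548.
φ(83^2) = 83^1·(83−1) = 83·82 = 6806.
φ(97) = 97 − 1 = 96.
Since φ is multiplicative, φ(16297534637) = 23548 · 6806 · 96 = 15385698048.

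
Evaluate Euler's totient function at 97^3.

903264

φ(912673) = 912673 · (1 − 1/97)
       = 912673 · 96/97 = 903264.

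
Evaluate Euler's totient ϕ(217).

Factor 217: 217 = 7 · 31.
φ(217) = 217 · (1 − 1/7) · (1 − 1/31)
       = 217 · 180/217 = 180.

180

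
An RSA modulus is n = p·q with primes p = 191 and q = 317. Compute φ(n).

φ(pq) = (p−1)(q−1) = 190 · 316 = 60040.

60040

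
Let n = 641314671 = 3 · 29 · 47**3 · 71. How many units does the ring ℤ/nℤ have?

398326880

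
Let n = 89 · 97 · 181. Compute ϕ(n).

1520640

φ(1562573) = 1562573 · (1 − 1/89) · (1 − 1/97) · (1 − 1/181)
       = 1562573 · 1520640/1562573 = 1520640.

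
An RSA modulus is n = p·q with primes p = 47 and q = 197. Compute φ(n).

9016

For distinct primes, φ(pq) = (p−1)(q−1) = 46 × 196 = 9016.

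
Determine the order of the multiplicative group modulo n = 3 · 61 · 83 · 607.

φ(9219723) = 9219723 · (1 − 1/3) · (1 − 1/61) · (1 − 1/83) · (1 − 1/607)
       = 9219723 · 5963040/9219723 = 5963040.

5963040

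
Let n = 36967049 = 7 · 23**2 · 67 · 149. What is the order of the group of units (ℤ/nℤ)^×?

29655648

φ(36967049) = 36967049 · (1 − 1/7) · (1 − 1/23) · (1 − 1/67) · (1 − 1/149)
       = 36967049 · 1289376/1607263 = 29655648.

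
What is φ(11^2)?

φ(121) = 121 · (1 − 1/11)
       = 121 · 10/11 = 110.

110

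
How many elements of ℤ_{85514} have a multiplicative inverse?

34320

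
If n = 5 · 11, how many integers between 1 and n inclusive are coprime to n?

φ(5) = 5 − 1 = 4.
φ(11) = 11 − 1 = 10.
φ(55) = 4 × 10 = 40.

40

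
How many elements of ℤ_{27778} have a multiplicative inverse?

12096

First factor: 27778 = 2 * 17 * 19 * 43.
φ(2) = 2 − 1 = 1.
φ(17) = 17 − 1 = 16.
φ(19) = 19 − 1 = 18.
φ(43) = 43 − 1 = 42.
φ(27778) = 1 × 16 × 18 × 42 = 12096.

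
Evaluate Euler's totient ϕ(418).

180

Prime factorization: 418 = 2 · 11 · 19.
φ(418) = 418 · (1 − 1/2) · (1 − 1/11) · (1 − 1/19)
       = 418 · 180/418 = 180.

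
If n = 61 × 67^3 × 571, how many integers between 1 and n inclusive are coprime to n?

φ(61) = 61 − 1 = 60.
φ(67^3) = 67^2·(67−1) = 4489·66 = 296274.
φ(571) = 571 − 1 = 570.
φ(10475876053) = 60 × 296274 × 570 = 10132570800.

10132570800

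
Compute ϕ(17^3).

4624

φ(17^3) = 17^2·(17−1) = 289·16 = 4624.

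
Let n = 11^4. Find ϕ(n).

13310

φ(14641) = 14641 · (1 − 1/11)
       = 14641 · 10/11 = 13310.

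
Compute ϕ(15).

8

Prime factorization: 15 = 3 · 5.
φ(15) = 15 · (1 − 1/3) · (1 − 1/5)
       = 15 · 8/15 = 8.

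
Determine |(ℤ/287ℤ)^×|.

240

Factor 287: 287 = 7 · 41.
φ(287) = 287 · (1 − 1/7) · (1 − 1/41)
       = 287 · 240/287 = 240.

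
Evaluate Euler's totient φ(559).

504

First factor: 559 = 13 · 43.
φ(559) = 559 · (1 − 1/13) · (1 − 1/43)
       = 559 · 504/559 = 504.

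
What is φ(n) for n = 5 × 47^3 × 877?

φ(455263855) = 455263855 · (1 − 1/5) · (1 − 1/47) · (1 − 1/877)
       = 455263855 · 161184/206095 = 356055456.

356055456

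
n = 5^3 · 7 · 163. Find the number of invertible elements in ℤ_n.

φ(5^3) = 5^3 − 5^2 = 125 − 25 = 100.
φ(7) = 7 − 1 = 6.
φ(163) = 163 − 1 = 162.
Multiply: 100 · 6 · 162 = 97200.

97200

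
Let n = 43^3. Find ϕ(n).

φ(43^3) = 43^3 − 43^2 = 79507 − 1849 = 77658.

77658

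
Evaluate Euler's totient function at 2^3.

φ(8) = 8 · (1 − 1/2)
       = 8 · 1/2 = 4.

4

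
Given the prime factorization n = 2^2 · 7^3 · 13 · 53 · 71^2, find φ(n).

1823552640

φ(4765297628) = 4765297628 · (1 − 1/2) · (1 − 1/7) · (1 − 1/13) · (1 − 1/53) · (1 − 1/71)
       = 4765297628 · 262080/684866 = 1823552640.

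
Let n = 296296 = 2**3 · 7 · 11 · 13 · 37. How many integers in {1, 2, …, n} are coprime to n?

φ(296296) = 296296 · (1 − 1/2) · (1 − 1/7) · (1 − 1/11) · (1 − 1/13) · (1 − 1/37)
       = 296296 · 25920/74074 = 103680.

103680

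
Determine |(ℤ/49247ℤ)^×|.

43560

Factor 49247: 49247 = 11^3 · 37.
φ(11^3) = 11^3 − 11^2 = 1331 − 121 = 1210.
φ(37) = 37 − 1 = 36.
Since φ is multiplicative, φ(49247) = 1210 · 36 = 43560.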